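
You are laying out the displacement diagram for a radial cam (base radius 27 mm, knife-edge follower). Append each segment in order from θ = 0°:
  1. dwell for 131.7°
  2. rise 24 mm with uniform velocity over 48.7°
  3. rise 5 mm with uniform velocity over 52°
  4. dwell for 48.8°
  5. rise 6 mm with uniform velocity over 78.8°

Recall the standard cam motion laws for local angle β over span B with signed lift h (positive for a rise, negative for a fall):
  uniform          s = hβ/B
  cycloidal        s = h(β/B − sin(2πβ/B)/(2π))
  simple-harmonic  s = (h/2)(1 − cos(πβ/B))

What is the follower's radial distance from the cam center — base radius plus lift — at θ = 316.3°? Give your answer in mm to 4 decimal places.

seg 1 [0°–131.7°] dwell: s stays 0.0000
seg 2 [131.7°–180.4°] uniform, h=24: full span → s += 24 → s = 24.0000
seg 3 [180.4°–232.4°] uniform, h=5: full span → s += 5 → s = 29.0000
seg 4 [232.4°–281.2°] dwell: s stays 29.0000
seg 5 [281.2°–360°] uniform, h=6: θ=316.3° here. β=35.1, B=78.8. 6·35.1/78.8 = 2.6726 → s = 31.6726
radial distance = base radius + s = 27 + 31.6726 = 58.6726

58.6726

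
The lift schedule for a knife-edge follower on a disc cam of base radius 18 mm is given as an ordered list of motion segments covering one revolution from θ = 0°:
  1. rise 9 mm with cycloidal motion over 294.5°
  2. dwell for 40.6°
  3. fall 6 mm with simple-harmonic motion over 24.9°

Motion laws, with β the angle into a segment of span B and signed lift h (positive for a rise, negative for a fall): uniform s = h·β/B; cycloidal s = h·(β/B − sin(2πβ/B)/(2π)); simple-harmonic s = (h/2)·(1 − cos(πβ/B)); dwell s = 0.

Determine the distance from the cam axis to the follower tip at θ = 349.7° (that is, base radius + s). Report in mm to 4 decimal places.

seg 1 [0°–294.5°] cycloidal, h=9: full span → s += 9 → s = 9.0000
seg 2 [294.5°–335.1°] dwell: s stays 9.0000
seg 3 [335.1°–360°] simple-harmonic, h=-6: θ=349.7° here. β=14.6, B=24.9. -6/2·(1 − cos(π·0.5863)) = -3.8038 → s = 5.1962
radial distance = base radius + s = 18 + 5.1962 = 23.1962

23.1962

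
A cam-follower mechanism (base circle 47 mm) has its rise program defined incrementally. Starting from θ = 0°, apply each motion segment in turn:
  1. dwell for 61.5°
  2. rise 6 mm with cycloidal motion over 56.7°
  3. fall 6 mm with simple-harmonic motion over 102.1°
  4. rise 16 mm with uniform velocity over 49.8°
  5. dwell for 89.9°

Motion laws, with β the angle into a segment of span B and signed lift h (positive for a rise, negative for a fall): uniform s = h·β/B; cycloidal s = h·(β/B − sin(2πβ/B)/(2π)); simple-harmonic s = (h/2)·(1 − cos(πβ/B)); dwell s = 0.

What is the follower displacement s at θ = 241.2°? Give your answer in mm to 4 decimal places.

seg 1 [0°–61.5°] dwell: s stays 0.0000
seg 2 [61.5°–118.2°] cycloidal, h=6: full span → s += 6 → s = 6.0000
seg 3 [118.2°–220.3°] simple-harmonic, h=-6: full span → s += -6 → s = 0.0000
seg 4 [220.3°–270.1°] uniform, h=16: θ=241.2° here. β=20.9, B=49.8. 16·20.9/49.8 = 6.7149 → s = 6.7149

6.7149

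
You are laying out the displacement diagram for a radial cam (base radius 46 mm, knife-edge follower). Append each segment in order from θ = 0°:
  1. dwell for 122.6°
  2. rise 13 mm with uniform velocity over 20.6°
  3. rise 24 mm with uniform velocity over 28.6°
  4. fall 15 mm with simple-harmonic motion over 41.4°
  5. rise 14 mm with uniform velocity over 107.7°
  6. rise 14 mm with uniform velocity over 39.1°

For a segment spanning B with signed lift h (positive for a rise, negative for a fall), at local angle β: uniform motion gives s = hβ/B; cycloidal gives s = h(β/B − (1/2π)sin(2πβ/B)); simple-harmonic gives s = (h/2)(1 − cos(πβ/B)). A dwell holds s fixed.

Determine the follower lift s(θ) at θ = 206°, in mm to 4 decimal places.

seg 1 [0°–122.6°] dwell: s stays 0.0000
seg 2 [122.6°–143.2°] uniform, h=13: full span → s += 13 → s = 13.0000
seg 3 [143.2°–171.8°] uniform, h=24: full span → s += 24 → s = 37.0000
seg 4 [171.8°–213.2°] simple-harmonic, h=-15: θ=206° here. β=34.2, B=41.4. -15/2·(1 − cos(π·0.8261)) = -13.9081 → s = 23.0919

23.0919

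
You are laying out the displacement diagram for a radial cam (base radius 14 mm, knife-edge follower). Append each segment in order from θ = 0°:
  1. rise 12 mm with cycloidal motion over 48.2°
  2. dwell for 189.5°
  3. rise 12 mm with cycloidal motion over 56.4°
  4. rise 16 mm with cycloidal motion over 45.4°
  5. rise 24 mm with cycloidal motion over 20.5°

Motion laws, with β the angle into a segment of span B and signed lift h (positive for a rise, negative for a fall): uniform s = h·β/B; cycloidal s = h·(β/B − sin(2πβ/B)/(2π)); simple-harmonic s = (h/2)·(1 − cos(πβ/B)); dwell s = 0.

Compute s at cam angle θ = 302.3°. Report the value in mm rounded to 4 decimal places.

seg 1 [0°–48.2°] cycloidal, h=12: full span → s += 12 → s = 12.0000
seg 2 [48.2°–237.7°] dwell: s stays 12.0000
seg 3 [237.7°–294.1°] cycloidal, h=12: full span → s += 12 → s = 24.0000
seg 4 [294.1°–339.5°] cycloidal, h=16: θ=302.3° here. β=8.2, B=45.4. 16·(0.1806 − sin(2π·0.1806)/(2π)) = 0.5816 → s = 24.5816

24.5816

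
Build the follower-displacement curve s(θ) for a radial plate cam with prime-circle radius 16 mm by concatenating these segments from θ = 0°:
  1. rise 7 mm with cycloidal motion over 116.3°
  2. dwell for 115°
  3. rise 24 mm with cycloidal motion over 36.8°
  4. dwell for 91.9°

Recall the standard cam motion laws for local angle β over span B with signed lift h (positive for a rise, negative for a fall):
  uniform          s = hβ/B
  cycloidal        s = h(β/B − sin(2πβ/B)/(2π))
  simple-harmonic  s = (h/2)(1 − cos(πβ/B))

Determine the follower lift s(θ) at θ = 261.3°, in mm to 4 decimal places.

seg 1 [0°–116.3°] cycloidal, h=7: full span → s += 7 → s = 7.0000
seg 2 [116.3°–231.3°] dwell: s stays 7.0000
seg 3 [231.3°–268.1°] cycloidal, h=24: θ=261.3° here. β=30, B=36.8. 24·(0.8152 − sin(2π·0.8152)/(2π)) = 23.0687 → s = 30.0687

30.0687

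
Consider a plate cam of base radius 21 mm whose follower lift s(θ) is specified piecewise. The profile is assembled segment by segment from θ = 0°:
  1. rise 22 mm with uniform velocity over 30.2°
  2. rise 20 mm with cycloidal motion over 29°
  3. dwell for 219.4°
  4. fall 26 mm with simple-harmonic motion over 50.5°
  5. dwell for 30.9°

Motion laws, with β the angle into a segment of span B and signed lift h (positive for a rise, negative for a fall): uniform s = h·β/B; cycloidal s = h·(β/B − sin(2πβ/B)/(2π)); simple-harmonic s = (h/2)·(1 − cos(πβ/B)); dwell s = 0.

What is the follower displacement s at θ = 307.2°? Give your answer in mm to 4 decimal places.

seg 1 [0°–30.2°] uniform, h=22: full span → s += 22 → s = 22.0000
seg 2 [30.2°–59.2°] cycloidal, h=20: full span → s += 20 → s = 42.0000
seg 3 [59.2°–278.6°] dwell: s stays 42.0000
seg 4 [278.6°–329.1°] simple-harmonic, h=-26: θ=307.2° here. β=28.6, B=50.5. -26/2·(1 − cos(π·0.5663)) = -15.6897 → s = 26.3103

26.3103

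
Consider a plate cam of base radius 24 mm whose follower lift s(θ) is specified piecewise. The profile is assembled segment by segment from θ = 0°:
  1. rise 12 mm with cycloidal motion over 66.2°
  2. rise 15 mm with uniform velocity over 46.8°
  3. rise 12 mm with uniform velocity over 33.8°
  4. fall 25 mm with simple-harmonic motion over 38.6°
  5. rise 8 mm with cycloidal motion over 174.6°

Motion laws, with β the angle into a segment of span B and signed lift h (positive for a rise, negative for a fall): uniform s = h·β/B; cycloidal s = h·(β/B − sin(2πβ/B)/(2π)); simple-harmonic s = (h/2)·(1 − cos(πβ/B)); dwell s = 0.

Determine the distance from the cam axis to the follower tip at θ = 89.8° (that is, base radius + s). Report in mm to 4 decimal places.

seg 1 [0°–66.2°] cycloidal, h=12: full span → s += 12 → s = 12.0000
seg 2 [66.2°–113°] uniform, h=15: θ=89.8° here. β=23.6, B=46.8. 15·23.6/46.8 = 7.5641 → s = 19.5641
radial distance = base radius + s = 24 + 19.5641 = 43.5641

43.5641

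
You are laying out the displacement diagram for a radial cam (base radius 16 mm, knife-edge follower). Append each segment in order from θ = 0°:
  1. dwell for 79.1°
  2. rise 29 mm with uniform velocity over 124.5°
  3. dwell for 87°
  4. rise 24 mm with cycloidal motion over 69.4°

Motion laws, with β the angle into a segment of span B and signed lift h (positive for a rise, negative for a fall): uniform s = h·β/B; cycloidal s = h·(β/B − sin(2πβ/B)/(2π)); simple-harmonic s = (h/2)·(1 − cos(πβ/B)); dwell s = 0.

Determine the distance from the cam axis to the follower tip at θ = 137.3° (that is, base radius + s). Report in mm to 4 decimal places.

seg 1 [0°–79.1°] dwell: s stays 0.0000
seg 2 [79.1°–203.6°] uniform, h=29: θ=137.3° here. β=58.2, B=124.5. 29·58.2/124.5 = 13.5566 → s = 13.5566
radial distance = base radius + s = 16 + 13.5566 = 29.5566

29.5566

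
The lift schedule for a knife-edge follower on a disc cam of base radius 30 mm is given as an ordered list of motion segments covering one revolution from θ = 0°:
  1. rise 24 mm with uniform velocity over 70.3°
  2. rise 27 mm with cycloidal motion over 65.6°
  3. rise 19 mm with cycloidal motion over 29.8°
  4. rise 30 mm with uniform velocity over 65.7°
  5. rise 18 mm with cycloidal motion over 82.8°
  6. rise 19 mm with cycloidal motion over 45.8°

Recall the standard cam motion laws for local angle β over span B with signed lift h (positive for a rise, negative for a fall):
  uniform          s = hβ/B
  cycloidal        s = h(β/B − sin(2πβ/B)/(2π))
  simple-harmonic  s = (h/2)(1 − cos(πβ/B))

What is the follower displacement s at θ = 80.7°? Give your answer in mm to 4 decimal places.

seg 1 [0°–70.3°] uniform, h=24: full span → s += 24 → s = 24.0000
seg 2 [70.3°–135.9°] cycloidal, h=27: θ=80.7° here. β=10.4, B=65.6. 27·(0.1585 − sin(2π·0.1585)/(2π)) = 0.6736 → s = 24.6736

24.6736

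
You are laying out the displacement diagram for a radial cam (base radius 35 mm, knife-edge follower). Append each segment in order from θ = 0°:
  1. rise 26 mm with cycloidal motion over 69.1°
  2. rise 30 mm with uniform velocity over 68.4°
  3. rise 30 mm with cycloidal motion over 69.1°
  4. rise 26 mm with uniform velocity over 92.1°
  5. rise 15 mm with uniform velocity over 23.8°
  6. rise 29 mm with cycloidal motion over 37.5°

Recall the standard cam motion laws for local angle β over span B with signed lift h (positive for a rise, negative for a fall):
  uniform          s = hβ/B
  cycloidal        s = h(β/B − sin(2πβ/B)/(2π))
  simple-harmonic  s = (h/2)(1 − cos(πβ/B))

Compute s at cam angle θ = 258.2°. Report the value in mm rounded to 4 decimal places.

seg 1 [0°–69.1°] cycloidal, h=26: full span → s += 26 → s = 26.0000
seg 2 [69.1°–137.5°] uniform, h=30: full span → s += 30 → s = 56.0000
seg 3 [137.5°–206.6°] cycloidal, h=30: full span → s += 30 → s = 86.0000
seg 4 [206.6°–298.7°] uniform, h=26: θ=258.2° here. β=51.6, B=92.1. 26·51.6/92.1 = 14.5668 → s = 100.5668

100.5668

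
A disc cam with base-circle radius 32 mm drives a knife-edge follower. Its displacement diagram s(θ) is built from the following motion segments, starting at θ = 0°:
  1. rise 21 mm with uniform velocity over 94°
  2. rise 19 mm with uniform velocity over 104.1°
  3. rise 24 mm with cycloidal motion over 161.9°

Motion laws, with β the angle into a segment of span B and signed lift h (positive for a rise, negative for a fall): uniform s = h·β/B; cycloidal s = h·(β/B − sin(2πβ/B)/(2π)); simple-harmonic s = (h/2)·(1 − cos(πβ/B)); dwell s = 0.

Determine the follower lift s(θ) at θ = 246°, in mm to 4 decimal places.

seg 1 [0°–94°] uniform, h=21: full span → s += 21 → s = 21.0000
seg 2 [94°–198.1°] uniform, h=19: full span → s += 19 → s = 40.0000
seg 3 [198.1°–360°] cycloidal, h=24: θ=246° here. β=47.9, B=161.9. 24·(0.2959 − sin(2π·0.2959)/(2π)) = 3.4385 → s = 43.4385

43.4385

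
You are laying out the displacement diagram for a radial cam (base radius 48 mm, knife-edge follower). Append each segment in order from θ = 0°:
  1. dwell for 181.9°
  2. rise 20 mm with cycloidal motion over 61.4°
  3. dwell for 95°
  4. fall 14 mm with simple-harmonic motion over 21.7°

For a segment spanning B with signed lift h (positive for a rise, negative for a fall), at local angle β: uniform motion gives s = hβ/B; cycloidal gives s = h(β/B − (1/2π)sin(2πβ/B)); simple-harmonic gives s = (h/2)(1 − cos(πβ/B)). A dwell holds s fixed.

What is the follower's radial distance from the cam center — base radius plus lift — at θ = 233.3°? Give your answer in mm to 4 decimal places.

seg 1 [0°–181.9°] dwell: s stays 0.0000
seg 2 [181.9°–243.3°] cycloidal, h=20: θ=233.3° here. β=51.4, B=61.4. 20·(0.8371 − sin(2π·0.8371)/(2π)) = 19.4605 → s = 19.4605
radial distance = base radius + s = 48 + 19.4605 = 67.4605

67.4605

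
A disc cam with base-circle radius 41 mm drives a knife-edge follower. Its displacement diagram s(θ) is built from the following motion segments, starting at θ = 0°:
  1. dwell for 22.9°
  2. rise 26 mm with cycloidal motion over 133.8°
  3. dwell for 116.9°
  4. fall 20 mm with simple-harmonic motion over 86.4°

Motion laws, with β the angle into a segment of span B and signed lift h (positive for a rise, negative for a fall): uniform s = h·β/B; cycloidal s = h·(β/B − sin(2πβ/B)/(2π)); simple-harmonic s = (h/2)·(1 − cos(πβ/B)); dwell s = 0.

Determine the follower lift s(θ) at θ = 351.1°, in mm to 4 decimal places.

seg 1 [0°–22.9°] dwell: s stays 0.0000
seg 2 [22.9°–156.7°] cycloidal, h=26: full span → s += 26 → s = 26.0000
seg 3 [156.7°–273.6°] dwell: s stays 26.0000
seg 4 [273.6°–360°] simple-harmonic, h=-20: θ=351.1° here. β=77.5, B=86.4. -20/2·(1 − cos(π·0.8970)) = -19.4809 → s = 6.5191

6.5191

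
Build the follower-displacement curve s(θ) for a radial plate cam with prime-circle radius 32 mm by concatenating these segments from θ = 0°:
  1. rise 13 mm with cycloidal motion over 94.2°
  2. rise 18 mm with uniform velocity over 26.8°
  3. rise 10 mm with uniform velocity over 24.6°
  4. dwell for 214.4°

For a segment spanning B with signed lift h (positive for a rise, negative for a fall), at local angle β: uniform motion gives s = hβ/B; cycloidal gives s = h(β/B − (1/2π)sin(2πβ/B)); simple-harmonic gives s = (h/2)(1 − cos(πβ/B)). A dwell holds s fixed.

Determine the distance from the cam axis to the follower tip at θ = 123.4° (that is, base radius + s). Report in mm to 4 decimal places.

seg 1 [0°–94.2°] cycloidal, h=13: full span → s += 13 → s = 13.0000
seg 2 [94.2°–121°] uniform, h=18: full span → s += 18 → s = 31.0000
seg 3 [121°–145.6°] uniform, h=10: θ=123.4° here. β=2.4, B=24.6. 10·2.4/24.6 = 0.9756 → s = 31.9756
radial distance = base radius + s = 32 + 31.9756 = 63.9756

63.9756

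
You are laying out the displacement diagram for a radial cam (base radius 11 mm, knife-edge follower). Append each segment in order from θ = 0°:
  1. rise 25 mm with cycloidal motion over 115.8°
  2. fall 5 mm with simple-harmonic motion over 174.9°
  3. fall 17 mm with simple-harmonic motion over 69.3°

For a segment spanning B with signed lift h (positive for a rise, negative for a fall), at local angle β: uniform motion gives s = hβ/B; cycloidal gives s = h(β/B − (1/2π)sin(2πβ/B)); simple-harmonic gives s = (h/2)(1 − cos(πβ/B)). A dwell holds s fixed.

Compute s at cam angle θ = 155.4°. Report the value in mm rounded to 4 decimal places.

seg 1 [0°–115.8°] cycloidal, h=25: full span → s += 25 → s = 25.0000
seg 2 [115.8°–290.7°] simple-harmonic, h=-5: θ=155.4° here. β=39.6, B=174.9. -5/2·(1 − cos(π·0.2264)) = -0.6062 → s = 24.3938

24.3938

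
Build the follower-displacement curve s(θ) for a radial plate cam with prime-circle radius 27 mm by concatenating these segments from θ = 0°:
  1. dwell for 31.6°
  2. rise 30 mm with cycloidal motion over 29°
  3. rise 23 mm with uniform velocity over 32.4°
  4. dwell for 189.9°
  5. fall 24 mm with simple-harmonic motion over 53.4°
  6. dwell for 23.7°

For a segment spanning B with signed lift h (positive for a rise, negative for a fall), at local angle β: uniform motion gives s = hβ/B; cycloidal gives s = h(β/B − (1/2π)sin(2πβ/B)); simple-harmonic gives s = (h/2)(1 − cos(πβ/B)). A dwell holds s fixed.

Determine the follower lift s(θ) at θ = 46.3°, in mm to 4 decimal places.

seg 1 [0°–31.6°] dwell: s stays 0.0000
seg 2 [31.6°–60.6°] cycloidal, h=30: θ=46.3° here. β=14.7, B=29. 30·(0.5069 − sin(2π·0.5069)/(2π)) = 15.4137 → s = 15.4137

15.4137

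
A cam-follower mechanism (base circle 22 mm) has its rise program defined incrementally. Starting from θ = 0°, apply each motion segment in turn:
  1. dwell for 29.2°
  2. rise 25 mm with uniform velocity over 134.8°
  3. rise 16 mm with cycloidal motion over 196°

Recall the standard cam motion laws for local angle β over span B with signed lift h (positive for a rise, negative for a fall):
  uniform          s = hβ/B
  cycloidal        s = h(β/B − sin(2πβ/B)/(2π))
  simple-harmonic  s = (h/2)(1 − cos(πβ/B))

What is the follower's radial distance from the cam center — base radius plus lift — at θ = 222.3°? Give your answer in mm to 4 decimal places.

seg 1 [0°–29.2°] dwell: s stays 0.0000
seg 2 [29.2°–164°] uniform, h=25: full span → s += 25 → s = 25.0000
seg 3 [164°–360°] cycloidal, h=16: θ=222.3° here. β=58.3, B=196. 16·(0.2974 − sin(2π·0.2974)/(2π)) = 2.3250 → s = 27.3250
radial distance = base radius + s = 22 + 27.3250 = 49.3250

49.3250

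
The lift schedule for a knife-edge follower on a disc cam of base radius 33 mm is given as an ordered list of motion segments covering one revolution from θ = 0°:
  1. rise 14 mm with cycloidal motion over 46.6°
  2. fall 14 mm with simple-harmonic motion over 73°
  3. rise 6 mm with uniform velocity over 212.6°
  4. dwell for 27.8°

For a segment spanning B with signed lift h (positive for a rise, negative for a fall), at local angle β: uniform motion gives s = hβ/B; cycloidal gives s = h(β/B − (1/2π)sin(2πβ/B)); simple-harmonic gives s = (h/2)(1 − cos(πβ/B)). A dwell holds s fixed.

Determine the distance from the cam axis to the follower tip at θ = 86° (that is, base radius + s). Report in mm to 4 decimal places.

seg 1 [0°–46.6°] cycloidal, h=14: full span → s += 14 → s = 14.0000
seg 2 [46.6°–119.6°] simple-harmonic, h=-14: θ=86° here. β=39.4, B=73. -14/2·(1 − cos(π·0.5397)) = -7.8714 → s = 6.1286
radial distance = base radius + s = 33 + 6.1286 = 39.1286

39.1286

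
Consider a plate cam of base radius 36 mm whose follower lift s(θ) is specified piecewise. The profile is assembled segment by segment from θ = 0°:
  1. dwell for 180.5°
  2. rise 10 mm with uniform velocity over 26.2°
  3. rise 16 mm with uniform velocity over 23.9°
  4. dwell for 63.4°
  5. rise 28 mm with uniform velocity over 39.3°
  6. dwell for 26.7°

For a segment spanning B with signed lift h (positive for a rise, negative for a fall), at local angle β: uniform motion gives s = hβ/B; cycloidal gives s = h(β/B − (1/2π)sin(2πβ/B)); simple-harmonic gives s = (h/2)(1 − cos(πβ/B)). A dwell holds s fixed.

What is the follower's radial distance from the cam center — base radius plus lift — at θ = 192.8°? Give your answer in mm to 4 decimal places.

seg 1 [0°–180.5°] dwell: s stays 0.0000
seg 2 [180.5°–206.7°] uniform, h=10: θ=192.8° here. β=12.3, B=26.2. 10·12.3/26.2 = 4.6947 → s = 4.6947
radial distance = base radius + s = 36 + 4.6947 = 40.6947

40.6947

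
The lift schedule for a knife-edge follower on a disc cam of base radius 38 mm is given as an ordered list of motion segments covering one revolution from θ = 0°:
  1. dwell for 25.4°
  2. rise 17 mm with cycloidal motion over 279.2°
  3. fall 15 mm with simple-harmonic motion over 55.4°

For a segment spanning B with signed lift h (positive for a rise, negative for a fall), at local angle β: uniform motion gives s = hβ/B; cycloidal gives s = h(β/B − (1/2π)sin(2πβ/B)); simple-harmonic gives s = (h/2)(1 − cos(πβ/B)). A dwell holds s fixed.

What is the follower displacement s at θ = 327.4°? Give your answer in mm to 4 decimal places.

seg 1 [0°–25.4°] dwell: s stays 0.0000
seg 2 [25.4°–304.6°] cycloidal, h=17: full span → s += 17 → s = 17.0000
seg 3 [304.6°–360°] simple-harmonic, h=-15: θ=327.4° here. β=22.8, B=55.4. -15/2·(1 − cos(π·0.4116)) = -5.4427 → s = 11.5573

11.5573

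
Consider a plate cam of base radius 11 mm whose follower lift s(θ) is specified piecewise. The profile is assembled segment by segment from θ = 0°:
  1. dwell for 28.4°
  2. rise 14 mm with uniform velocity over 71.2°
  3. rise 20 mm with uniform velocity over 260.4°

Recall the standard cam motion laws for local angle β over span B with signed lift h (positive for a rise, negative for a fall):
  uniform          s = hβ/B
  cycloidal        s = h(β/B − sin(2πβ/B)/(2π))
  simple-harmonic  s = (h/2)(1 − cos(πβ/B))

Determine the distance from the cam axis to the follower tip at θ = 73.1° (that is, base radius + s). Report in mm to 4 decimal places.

seg 1 [0°–28.4°] dwell: s stays 0.0000
seg 2 [28.4°–99.6°] uniform, h=14: θ=73.1° here. β=44.7, B=71.2. 14·44.7/71.2 = 8.7893 → s = 8.7893
radial distance = base radius + s = 11 + 8.7893 = 19.7893

19.7893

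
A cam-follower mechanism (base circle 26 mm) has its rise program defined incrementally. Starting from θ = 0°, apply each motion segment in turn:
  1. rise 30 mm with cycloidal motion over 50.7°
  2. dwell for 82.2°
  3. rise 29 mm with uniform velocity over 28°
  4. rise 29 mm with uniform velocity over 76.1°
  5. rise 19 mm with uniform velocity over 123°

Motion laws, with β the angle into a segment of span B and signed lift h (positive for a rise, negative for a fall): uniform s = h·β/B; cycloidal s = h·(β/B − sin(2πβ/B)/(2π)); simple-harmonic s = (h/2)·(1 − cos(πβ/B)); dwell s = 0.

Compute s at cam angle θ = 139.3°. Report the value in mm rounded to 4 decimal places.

seg 1 [0°–50.7°] cycloidal, h=30: full span → s += 30 → s = 30.0000
seg 2 [50.7°–132.9°] dwell: s stays 30.0000
seg 3 [132.9°–160.9°] uniform, h=29: θ=139.3° here. β=6.4, B=28. 29·6.4/28 = 6.6286 → s = 36.6286

36.6286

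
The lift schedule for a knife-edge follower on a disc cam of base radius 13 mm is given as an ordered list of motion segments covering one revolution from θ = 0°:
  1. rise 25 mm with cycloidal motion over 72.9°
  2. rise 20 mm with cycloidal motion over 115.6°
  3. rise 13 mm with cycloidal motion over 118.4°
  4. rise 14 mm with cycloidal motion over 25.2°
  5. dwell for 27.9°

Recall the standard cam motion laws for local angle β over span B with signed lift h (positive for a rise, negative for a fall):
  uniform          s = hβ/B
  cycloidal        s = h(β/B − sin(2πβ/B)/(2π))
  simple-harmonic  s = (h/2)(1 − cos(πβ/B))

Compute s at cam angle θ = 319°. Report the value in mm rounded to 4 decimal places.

seg 1 [0°–72.9°] cycloidal, h=25: full span → s += 25 → s = 25.0000
seg 2 [72.9°–188.5°] cycloidal, h=20: full span → s += 20 → s = 45.0000
seg 3 [188.5°–306.9°] cycloidal, h=13: full span → s += 13 → s = 58.0000
seg 4 [306.9°–332.1°] cycloidal, h=14: θ=319° here. β=12.1, B=25.2. 14·(0.4802 − sin(2π·0.4802)/(2π)) = 6.4452 → s = 64.4452

64.4452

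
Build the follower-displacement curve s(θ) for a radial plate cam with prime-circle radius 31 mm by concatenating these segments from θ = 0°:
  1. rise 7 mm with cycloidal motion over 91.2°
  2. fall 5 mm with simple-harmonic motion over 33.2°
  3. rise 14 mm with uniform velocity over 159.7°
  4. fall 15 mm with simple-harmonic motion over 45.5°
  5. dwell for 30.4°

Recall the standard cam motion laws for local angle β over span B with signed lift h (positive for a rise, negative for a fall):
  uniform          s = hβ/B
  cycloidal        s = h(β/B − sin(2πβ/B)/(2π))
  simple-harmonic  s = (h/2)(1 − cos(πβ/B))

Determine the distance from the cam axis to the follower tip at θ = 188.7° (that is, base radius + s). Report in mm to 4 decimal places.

seg 1 [0°–91.2°] cycloidal, h=7: full span → s += 7 → s = 7.0000
seg 2 [91.2°–124.4°] simple-harmonic, h=-5: full span → s += -5 → s = 2.0000
seg 3 [124.4°–284.1°] uniform, h=14: θ=188.7° here. β=64.3, B=159.7. 14·64.3/159.7 = 5.6368 → s = 7.6368
radial distance = base radius + s = 31 + 7.6368 = 38.6368

38.6368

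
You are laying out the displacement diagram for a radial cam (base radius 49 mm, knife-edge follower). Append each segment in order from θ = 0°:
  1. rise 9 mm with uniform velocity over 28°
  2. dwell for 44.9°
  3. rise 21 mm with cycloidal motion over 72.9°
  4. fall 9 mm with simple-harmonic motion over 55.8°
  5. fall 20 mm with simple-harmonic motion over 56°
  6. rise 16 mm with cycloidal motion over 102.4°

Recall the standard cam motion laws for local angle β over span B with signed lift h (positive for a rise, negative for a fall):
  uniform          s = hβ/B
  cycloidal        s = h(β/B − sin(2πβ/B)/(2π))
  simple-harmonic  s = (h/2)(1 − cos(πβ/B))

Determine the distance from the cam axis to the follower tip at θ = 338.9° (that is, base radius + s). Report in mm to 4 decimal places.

seg 1 [0°–28°] uniform, h=9: full span → s += 9 → s = 9.0000
seg 2 [28°–72.9°] dwell: s stays 9.0000
seg 3 [72.9°–145.8°] cycloidal, h=21: full span → s += 21 → s = 30.0000
seg 4 [145.8°–201.6°] simple-harmonic, h=-9: full span → s += -9 → s = 21.0000
seg 5 [201.6°–257.6°] simple-harmonic, h=-20: full span → s += -20 → s = 1.0000
seg 6 [257.6°–360°] cycloidal, h=16: θ=338.9° here. β=81.3, B=102.4. 16·(0.7939 − sin(2π·0.7939)/(2π)) = 15.1531 → s = 16.1531
radial distance = base radius + s = 49 + 16.1531 = 65.1531

65.1531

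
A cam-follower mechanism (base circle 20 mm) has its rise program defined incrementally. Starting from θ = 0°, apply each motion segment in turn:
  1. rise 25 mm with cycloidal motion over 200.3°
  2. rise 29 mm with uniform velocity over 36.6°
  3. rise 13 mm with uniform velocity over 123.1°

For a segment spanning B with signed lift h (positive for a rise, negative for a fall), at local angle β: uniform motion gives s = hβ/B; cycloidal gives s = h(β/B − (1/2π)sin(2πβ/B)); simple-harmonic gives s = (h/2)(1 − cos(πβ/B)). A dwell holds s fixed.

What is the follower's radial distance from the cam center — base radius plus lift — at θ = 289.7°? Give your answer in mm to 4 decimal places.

seg 1 [0°–200.3°] cycloidal, h=25: full span → s += 25 → s = 25.0000
seg 2 [200.3°–236.9°] uniform, h=29: full span → s += 29 → s = 54.0000
seg 3 [236.9°–360°] uniform, h=13: θ=289.7° here. β=52.8, B=123.1. 13·52.8/123.1 = 5.5760 → s = 59.5760
radial distance = base radius + s = 20 + 59.5760 = 79.5760

79.5760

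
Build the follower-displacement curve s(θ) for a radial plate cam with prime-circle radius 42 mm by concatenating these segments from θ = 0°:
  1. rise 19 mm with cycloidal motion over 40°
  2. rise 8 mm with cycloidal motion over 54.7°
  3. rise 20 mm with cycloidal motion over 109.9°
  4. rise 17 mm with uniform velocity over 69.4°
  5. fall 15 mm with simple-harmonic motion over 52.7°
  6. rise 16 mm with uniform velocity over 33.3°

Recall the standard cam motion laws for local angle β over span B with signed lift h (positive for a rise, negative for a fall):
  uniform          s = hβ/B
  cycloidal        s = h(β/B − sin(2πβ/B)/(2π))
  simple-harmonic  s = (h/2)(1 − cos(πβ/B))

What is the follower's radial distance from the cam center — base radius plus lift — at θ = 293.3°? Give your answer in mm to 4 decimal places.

seg 1 [0°–40°] cycloidal, h=19: full span → s += 19 → s = 19.0000
seg 2 [40°–94.7°] cycloidal, h=8: full span → s += 8 → s = 27.0000
seg 3 [94.7°–204.6°] cycloidal, h=20: full span → s += 20 → s = 47.0000
seg 4 [204.6°–274°] uniform, h=17: full span → s += 17 → s = 64.0000
seg 5 [274°–326.7°] simple-harmonic, h=-15: θ=293.3° here. β=19.3, B=52.7. -15/2·(1 − cos(π·0.3662)) = -4.4399 → s = 59.5601
radial distance = base radius + s = 42 + 59.5601 = 101.5601

101.5601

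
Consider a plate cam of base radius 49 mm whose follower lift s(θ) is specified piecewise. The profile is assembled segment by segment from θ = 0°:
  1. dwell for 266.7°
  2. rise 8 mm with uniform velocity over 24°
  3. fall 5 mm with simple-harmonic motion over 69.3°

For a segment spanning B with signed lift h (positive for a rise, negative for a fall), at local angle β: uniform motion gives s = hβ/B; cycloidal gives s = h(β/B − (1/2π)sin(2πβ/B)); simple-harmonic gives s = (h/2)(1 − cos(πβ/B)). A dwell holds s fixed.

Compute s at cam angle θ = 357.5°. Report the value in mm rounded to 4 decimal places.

seg 1 [0°–266.7°] dwell: s stays 0.0000
seg 2 [266.7°–290.7°] uniform, h=8: full span → s += 8 → s = 8.0000
seg 3 [290.7°–360°] simple-harmonic, h=-5: θ=357.5° here. β=66.8, B=69.3. -5/2·(1 − cos(π·0.9639)) = -4.9840 → s = 3.0160

3.0160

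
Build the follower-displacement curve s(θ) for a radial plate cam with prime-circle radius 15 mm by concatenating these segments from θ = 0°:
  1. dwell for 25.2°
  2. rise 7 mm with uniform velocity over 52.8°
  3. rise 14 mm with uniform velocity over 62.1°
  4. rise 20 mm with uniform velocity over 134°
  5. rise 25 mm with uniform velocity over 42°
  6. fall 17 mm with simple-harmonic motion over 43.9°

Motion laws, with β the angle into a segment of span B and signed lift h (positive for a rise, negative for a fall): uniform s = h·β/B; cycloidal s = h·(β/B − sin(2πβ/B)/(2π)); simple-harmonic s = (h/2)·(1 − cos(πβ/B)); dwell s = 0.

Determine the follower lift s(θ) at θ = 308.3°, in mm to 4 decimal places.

seg 1 [0°–25.2°] dwell: s stays 0.0000
seg 2 [25.2°–78°] uniform, h=7: full span → s += 7 → s = 7.0000
seg 3 [78°–140.1°] uniform, h=14: full span → s += 14 → s = 21.0000
seg 4 [140.1°–274.1°] uniform, h=20: full span → s += 20 → s = 41.0000
seg 5 [274.1°–316.1°] uniform, h=25: θ=308.3° here. β=34.2, B=42. 25·34.2/42 = 20.3571 → s = 61.3571

61.3571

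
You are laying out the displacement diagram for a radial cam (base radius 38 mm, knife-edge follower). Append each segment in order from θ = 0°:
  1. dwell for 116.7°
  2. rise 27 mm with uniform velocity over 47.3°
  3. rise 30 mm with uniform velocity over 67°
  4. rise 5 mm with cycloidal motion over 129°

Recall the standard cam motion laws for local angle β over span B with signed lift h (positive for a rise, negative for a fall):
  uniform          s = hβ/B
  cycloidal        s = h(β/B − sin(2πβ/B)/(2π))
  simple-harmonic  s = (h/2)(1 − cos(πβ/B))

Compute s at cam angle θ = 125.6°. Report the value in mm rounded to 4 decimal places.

seg 1 [0°–116.7°] dwell: s stays 0.0000
seg 2 [116.7°–164°] uniform, h=27: θ=125.6° here. β=8.9, B=47.3. 27·8.9/47.3 = 5.0803 → s = 5.0803

5.0803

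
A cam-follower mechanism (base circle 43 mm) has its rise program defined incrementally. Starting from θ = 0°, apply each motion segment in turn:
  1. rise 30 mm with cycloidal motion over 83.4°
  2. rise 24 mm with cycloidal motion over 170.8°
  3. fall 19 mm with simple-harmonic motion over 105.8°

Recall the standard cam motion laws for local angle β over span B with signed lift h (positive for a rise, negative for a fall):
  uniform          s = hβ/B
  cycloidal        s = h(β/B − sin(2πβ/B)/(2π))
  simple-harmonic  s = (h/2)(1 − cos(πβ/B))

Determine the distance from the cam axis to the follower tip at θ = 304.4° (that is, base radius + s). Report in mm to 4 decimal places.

seg 1 [0°–83.4°] cycloidal, h=30: full span → s += 30 → s = 30.0000
seg 2 [83.4°–254.2°] cycloidal, h=24: full span → s += 24 → s = 54.0000
seg 3 [254.2°–360°] simple-harmonic, h=-19: θ=304.4° here. β=50.2, B=105.8. -19/2·(1 − cos(π·0.4745)) = -8.7392 → s = 45.2608
radial distance = base radius + s = 43 + 45.2608 = 88.2608

88.2608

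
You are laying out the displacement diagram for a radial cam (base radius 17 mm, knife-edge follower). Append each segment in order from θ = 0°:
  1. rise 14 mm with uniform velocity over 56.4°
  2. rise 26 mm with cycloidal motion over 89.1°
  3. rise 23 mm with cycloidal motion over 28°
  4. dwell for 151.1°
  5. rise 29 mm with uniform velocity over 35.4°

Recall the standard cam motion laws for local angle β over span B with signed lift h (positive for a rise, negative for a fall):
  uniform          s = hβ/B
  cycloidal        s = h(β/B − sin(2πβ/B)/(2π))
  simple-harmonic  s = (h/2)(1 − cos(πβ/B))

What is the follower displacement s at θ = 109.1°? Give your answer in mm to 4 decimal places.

seg 1 [0°–56.4°] uniform, h=14: full span → s += 14 → s = 14.0000
seg 2 [56.4°–145.5°] cycloidal, h=26: θ=109.1° here. β=52.7, B=89.1. 26·(0.5915 − sin(2π·0.5915)/(2π)) = 17.6277 → s = 31.6277

31.6277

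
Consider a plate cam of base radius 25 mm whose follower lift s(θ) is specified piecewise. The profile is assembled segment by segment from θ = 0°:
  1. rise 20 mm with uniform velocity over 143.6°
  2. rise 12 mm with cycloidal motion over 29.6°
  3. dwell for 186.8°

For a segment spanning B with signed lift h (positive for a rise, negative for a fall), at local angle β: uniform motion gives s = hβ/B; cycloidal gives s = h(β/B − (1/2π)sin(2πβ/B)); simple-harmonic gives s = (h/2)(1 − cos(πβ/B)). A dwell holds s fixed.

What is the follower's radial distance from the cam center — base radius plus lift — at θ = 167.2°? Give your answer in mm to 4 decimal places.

seg 1 [0°–143.6°] uniform, h=20: full span → s += 20 → s = 20.0000
seg 2 [143.6°–173.2°] cycloidal, h=12: θ=167.2° here. β=23.6, B=29.6. 12·(0.7973 − sin(2π·0.7973)/(2π)) = 11.3937 → s = 31.3937
radial distance = base radius + s = 25 + 31.3937 = 56.3937

56.3937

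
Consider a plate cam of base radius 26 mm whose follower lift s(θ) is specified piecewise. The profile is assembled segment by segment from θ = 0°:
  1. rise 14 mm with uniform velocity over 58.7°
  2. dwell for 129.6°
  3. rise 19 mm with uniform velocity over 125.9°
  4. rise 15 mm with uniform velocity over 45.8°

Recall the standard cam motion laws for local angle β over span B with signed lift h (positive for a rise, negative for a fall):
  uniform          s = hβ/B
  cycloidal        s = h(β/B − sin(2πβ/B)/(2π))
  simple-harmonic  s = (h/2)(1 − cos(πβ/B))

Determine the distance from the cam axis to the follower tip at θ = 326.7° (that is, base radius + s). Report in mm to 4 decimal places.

seg 1 [0°–58.7°] uniform, h=14: full span → s += 14 → s = 14.0000
seg 2 [58.7°–188.3°] dwell: s stays 14.0000
seg 3 [188.3°–314.2°] uniform, h=19: full span → s += 19 → s = 33.0000
seg 4 [314.2°–360°] uniform, h=15: θ=326.7° here. β=12.5, B=45.8. 15·12.5/45.8 = 4.0939 → s = 37.0939
radial distance = base radius + s = 26 + 37.0939 = 63.0939

63.0939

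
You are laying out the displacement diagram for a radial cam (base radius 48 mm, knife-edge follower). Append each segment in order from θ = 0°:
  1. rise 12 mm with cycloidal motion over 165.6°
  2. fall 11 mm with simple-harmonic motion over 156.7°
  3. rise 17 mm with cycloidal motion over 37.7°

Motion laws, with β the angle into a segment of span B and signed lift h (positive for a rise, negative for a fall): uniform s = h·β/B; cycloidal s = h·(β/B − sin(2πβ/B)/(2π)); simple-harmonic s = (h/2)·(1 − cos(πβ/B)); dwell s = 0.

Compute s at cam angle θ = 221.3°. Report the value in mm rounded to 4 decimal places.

seg 1 [0°–165.6°] cycloidal, h=12: full span → s += 12 → s = 12.0000
seg 2 [165.6°–322.3°] simple-harmonic, h=-11: θ=221.3° here. β=55.7, B=156.7. -11/2·(1 − cos(π·0.3555)) = -3.0874 → s = 8.9126

8.9126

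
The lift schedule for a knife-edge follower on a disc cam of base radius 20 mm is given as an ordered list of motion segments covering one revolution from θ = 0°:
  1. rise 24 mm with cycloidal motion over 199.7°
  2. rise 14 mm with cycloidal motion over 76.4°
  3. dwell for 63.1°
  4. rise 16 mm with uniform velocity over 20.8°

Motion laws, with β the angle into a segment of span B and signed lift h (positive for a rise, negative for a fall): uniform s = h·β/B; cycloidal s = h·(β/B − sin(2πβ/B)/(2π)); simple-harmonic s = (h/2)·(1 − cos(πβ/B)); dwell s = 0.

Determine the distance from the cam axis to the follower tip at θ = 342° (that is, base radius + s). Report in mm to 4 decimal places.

seg 1 [0°–199.7°] cycloidal, h=24: full span → s += 24 → s = 24.0000
seg 2 [199.7°–276.1°] cycloidal, h=14: full span → s += 14 → s = 38.0000
seg 3 [276.1°–339.2°] dwell: s stays 38.0000
seg 4 [339.2°–360°] uniform, h=16: θ=342° here. β=2.8, B=20.8. 16·2.8/20.8 = 2.1538 → s = 40.1538
radial distance = base radius + s = 20 + 40.1538 = 60.1538

60.1538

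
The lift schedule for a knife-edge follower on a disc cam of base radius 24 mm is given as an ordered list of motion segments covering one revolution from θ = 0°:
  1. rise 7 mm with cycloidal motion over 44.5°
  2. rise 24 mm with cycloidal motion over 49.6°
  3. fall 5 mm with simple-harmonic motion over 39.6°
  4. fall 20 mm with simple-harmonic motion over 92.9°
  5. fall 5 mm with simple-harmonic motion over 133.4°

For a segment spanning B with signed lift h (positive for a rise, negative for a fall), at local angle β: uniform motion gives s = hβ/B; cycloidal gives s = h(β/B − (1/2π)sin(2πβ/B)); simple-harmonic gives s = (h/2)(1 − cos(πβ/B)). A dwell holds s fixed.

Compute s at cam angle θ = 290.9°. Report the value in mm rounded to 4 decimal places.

seg 1 [0°–44.5°] cycloidal, h=7: full span → s += 7 → s = 7.0000
seg 2 [44.5°–94.1°] cycloidal, h=24: full span → s += 24 → s = 31.0000
seg 3 [94.1°–133.7°] simple-harmonic, h=-5: full span → s += -5 → s = 26.0000
seg 4 [133.7°–226.6°] simple-harmonic, h=-20: full span → s += -20 → s = 6.0000
seg 5 [226.6°–360°] simple-harmonic, h=-5: θ=290.9° here. β=64.3, B=133.4. -5/2·(1 − cos(π·0.4820)) = -2.3588 → s = 3.6412

3.6412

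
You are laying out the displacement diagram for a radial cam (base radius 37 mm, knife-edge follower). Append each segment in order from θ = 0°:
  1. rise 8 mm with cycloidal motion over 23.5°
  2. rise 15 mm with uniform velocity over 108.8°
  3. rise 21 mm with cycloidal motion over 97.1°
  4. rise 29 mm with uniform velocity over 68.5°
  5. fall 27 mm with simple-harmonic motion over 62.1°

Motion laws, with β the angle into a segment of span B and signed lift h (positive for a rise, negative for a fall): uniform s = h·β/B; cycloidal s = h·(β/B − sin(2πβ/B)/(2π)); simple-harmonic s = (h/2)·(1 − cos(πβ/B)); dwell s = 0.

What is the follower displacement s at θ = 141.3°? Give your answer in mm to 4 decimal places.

seg 1 [0°–23.5°] cycloidal, h=8: full span → s += 8 → s = 8.0000
seg 2 [23.5°–132.3°] uniform, h=15: full span → s += 15 → s = 23.0000
seg 3 [132.3°–229.4°] cycloidal, h=21: θ=141.3° here. β=9, B=97.1. 21·(0.0927 − sin(2π·0.0927)/(2π)) = 0.1082 → s = 23.1082

23.1082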